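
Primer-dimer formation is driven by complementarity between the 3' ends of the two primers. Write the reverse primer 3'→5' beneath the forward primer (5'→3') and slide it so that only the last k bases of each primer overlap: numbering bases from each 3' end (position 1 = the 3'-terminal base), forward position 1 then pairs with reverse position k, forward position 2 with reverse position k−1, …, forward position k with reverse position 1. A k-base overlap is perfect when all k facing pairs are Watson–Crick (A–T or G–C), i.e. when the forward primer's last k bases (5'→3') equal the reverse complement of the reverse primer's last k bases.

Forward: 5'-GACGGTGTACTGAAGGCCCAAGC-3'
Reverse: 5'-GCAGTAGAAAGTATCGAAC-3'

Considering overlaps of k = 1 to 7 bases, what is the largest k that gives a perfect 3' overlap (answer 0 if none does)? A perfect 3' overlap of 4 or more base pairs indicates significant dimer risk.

Last 7 bases (5'→3') — forward …CCCAAGC, reverse …ATCGAAC.
Reverse complement of the reverse primer's last 7 bases: GTTCGAT; its first k bases are the reverse complement of the reverse primer's last k bases, so a perfect k-base overlap needs the forward primer's last k bases to equal them.
Comparing (forward last k vs required): k=1: C vs G ✗; k=2: GC vs GT ✗; k=3: AGC vs GTT ✗; k=4: AAGC vs GTTC ✗; k=5: CAAGC vs GTTCG ✗; k=6: CCAAGC vs GTTCGA ✗; k=7: CCCAAGC vs GTTCGAT ✗.
No overlap length from 1 to 7 is perfect, so the longest perfect 3' overlap is 0.

Longest perfect overlap: 0 complementary base pairs; below the dimer-risk threshold (threshold 4).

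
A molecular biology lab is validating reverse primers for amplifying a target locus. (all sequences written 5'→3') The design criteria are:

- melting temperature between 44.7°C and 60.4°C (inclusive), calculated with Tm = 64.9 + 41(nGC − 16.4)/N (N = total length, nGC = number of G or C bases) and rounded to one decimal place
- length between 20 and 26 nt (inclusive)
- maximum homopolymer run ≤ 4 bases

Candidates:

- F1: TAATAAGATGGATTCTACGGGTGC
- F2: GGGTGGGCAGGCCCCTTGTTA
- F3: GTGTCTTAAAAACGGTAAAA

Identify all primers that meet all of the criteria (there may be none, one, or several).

F1 (24 nt, A=7 T=7 G=7 C=3): Tm = 64.9 + 41·(10 − 16.4)/24 = 54.0°C ✓; length 24 ✓; longest run = 3 ✓ — passes.
F2 (21 nt, A=2 T=5 G=9 C=5): Tm = 64.9 + 41·(14 − 16.4)/21 = 60.2°C ✓; length 21 ✓; longest run = 4 ✓ — passes.
F3 (20 nt, A=9 T=5 G=4 C=2): Tm = 64.9 + 41·(6 − 16.4)/20 = 43.6°C, outside 44.7–60.4°C ✗; length 20 ✓; longest run = 5, exceeds 4 ✗ — fails.

F1 and F2.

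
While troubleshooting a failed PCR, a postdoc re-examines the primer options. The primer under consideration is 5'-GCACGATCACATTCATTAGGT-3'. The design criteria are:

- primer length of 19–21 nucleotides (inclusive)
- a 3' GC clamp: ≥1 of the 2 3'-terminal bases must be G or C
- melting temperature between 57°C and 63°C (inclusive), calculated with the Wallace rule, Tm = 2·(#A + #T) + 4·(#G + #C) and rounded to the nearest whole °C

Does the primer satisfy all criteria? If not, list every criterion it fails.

Meets all criteria.

Base counts: A=6, T=6, G=4, C=5 (length 21).
length: length 21 ✓
GC clamp: 3' end GT has 1 G/C ✓
Tm: Tm = 2·12 + 4·9 = 60°C ✓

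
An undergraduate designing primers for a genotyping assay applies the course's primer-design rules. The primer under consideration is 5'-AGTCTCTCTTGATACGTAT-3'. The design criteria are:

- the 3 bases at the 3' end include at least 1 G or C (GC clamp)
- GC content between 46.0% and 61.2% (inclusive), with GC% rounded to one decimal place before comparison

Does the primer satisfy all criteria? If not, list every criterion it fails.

Base counts: A=4, T=8, G=3, C=4 (length 19).
GC clamp: 3' end TAT has 0 G/C, need ≥1 ✗
GC content: GC 7/19 = 36.8%, outside 46.0–61.2% ✗

Fails: GC clamp, GC content.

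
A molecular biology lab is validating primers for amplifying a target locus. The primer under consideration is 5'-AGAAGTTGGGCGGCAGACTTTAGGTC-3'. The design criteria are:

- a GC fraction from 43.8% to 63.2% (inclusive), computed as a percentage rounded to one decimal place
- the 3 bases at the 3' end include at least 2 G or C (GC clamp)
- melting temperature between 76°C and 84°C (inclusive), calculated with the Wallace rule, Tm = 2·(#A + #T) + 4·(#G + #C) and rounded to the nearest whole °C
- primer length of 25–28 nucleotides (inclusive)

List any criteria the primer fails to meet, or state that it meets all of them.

Base counts: A=6, T=6, G=10, C=4 (length 26).
GC content: GC 14/26 = 53.8% ✓
GC clamp: 3' end GTC has 2 G/C ✓
Tm: Tm = 2·12 + 4·14 = 80°C ✓
length: length 26 ✓

Meets all criteria.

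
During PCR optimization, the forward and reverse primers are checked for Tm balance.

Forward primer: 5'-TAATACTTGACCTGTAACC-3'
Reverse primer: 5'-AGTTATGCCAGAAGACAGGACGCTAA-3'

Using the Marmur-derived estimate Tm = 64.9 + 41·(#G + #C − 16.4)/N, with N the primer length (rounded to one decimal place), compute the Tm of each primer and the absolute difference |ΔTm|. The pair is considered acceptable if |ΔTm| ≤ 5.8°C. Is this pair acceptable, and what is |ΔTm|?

|ΔTm| = 13.4°C; the pair is not acceptable.

Forward: G+C = 7, N = 19 → Tm = 64.9 + 41·(7 − 16.4)/19 = 44.6°C.
Reverse: G+C = 12, N = 26 → Tm = 64.9 + 41·(12 − 16.4)/26 = 58.0°C.
|ΔTm| = |44.6 − 58.0| = 13.4°C, > 5.8°C.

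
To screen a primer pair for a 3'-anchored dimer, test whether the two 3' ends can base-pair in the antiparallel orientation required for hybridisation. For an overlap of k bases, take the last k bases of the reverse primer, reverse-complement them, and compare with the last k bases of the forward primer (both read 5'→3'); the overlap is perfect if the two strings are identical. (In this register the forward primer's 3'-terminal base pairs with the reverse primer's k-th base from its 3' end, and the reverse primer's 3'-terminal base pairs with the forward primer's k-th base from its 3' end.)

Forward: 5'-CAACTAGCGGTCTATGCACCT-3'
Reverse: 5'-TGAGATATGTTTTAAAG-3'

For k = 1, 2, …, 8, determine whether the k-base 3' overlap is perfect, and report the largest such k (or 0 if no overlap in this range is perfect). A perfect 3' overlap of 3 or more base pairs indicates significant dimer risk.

Last 8 bases (5'→3') — forward …ATGCACCT, reverse …TTTTAAAG.
Reverse complement of the reverse primer's last 8 bases: CTTTAAAA; its first k bases are the reverse complement of the reverse primer's last k bases, so a perfect k-base overlap needs the forward primer's last k bases to equal them.
Comparing (forward last k vs required): k=1: T vs C ✗; k=2: CT vs CT ✓; k=3: CCT vs CTT ✗; k=4: ACCT vs CTTT ✗; k=5: CACCT vs CTTTA ✗; k=6: GCACCT vs CTTTAA ✗; k=7: TGCACCT vs CTTTAAA ✗; k=8: ATGCACCT vs CTTTAAAA ✗.
Only k = 2 is perfect, so the longest perfect 3' overlap is 2.

Longest perfect overlap: 2 complementary base pairs; below the dimer-risk threshold (threshold 3).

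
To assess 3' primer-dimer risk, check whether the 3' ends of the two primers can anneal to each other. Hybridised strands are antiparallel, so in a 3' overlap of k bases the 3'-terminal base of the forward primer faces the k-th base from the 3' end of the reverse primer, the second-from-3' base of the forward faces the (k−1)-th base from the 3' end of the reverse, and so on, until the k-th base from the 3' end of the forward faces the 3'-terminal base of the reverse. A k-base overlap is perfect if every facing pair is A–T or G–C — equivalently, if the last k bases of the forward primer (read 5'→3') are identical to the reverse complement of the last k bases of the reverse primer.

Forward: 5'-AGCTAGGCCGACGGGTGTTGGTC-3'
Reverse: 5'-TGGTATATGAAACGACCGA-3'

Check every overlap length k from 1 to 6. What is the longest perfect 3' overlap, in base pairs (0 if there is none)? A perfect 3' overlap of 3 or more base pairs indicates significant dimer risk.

Longest perfect overlap: 2 complementary base pairs; below the dimer-risk threshold (threshold 3).

Last 6 bases (5'→3') — forward …TTGGTC, reverse …GACCGA.
Reverse complement of the reverse primer's last 6 bases: TCGGTC; its first k bases are the reverse complement of the reverse primer's last k bases, so a perfect k-base overlap needs the forward primer's last k bases to equal them.
Comparing (forward last k vs required): k=1: C vs T ✗; k=2: TC vs TC ✓; k=3: GTC vs TCG ✗; k=4: GGTC vs TCGG ✗; k=5: TGGTC vs TCGGT ✗; k=6: TTGGTC vs TCGGTC ✗.
Only k = 2 is perfect, so the longest perfect 3' overlap is 2.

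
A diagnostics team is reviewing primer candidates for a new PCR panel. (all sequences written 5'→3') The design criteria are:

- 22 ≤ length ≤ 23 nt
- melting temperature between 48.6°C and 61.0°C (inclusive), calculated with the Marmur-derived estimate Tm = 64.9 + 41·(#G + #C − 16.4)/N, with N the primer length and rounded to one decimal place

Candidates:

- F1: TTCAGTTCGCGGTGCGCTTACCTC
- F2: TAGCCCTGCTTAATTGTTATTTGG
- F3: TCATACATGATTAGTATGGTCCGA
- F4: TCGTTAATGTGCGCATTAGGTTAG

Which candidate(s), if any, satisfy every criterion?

None of the candidates satisfy all criteria.

F1 (24 nt, A=2 T=8 G=6 C=8): length 24, outside 22–23 ✗; Tm = 64.9 + 41·(14 − 16.4)/24 = 60.8°C ✓ — fails.
F2 (24 nt, A=4 T=11 G=5 C=4): length 24, outside 22–23 ✗; Tm = 64.9 + 41·(9 − 16.4)/24 = 52.3°C ✓ — fails.
F3 (24 nt, A=7 T=8 G=5 C=4): length 24, outside 22–23 ✗; Tm = 64.9 + 41·(9 − 16.4)/24 = 52.3°C ✓ — fails.
F4 (24 nt, A=5 T=9 G=7 C=3): length 24, outside 22–23 ✗; Tm = 64.9 + 41·(10 − 16.4)/24 = 54.0°C ✓ — fails.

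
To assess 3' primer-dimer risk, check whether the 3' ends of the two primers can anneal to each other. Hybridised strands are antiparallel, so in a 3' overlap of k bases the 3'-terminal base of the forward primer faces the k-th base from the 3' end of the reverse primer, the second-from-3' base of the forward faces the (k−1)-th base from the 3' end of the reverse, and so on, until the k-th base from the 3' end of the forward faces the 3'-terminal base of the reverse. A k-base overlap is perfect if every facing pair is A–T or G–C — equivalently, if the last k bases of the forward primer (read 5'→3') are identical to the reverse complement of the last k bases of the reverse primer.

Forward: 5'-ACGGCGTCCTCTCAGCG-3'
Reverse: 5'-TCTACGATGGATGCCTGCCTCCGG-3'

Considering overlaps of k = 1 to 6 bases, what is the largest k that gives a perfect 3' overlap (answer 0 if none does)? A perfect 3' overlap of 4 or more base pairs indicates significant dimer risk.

Longest perfect overlap: 0 complementary base pairs; below the dimer-risk threshold (threshold 4).

Last 6 bases (5'→3') — forward …TCAGCG, reverse …CTCCGG.
Reverse complement of the reverse primer's last 6 bases: CCGGAG; its first k bases are the reverse complement of the reverse primer's last k bases, so a perfect k-base overlap needs the forward primer's last k bases to equal them.
Comparing (forward last k vs required): k=1: G vs C ✗; k=2: CG vs CC ✗; k=3: GCG vs CCG ✗; k=4: AGCG vs CCGG ✗; k=5: CAGCG vs CCGGA ✗; k=6: TCAGCG vs CCGGAG ✗.
No overlap length from 1 to 6 is perfect, so the longest perfect 3' overlap is 0.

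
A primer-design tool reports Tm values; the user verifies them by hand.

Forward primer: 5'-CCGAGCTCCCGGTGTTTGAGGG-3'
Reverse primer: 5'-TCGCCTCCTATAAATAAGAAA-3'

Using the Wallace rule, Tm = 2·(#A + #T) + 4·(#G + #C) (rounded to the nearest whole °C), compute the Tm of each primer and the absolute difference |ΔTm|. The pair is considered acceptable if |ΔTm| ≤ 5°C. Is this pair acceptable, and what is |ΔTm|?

Forward: A=2 T=5 G=9 C=6 → Tm = 2·7 + 4·15 = 74°C.
Reverse: A=9 T=5 G=2 C=5 → Tm = 2·14 + 4·7 = 56°C.
|ΔTm| = |74 − 56| = 18°C, > 5°C.

|ΔTm| = 18°C; the pair is not acceptable.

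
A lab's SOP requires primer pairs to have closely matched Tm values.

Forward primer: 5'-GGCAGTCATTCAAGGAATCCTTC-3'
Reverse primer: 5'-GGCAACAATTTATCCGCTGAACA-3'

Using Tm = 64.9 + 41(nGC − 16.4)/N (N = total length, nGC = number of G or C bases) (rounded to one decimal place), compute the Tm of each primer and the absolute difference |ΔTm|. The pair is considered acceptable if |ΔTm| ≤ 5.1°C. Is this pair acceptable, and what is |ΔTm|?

|ΔTm| = 1.8°C; the pair is acceptable.

Forward: G+C = 11, N = 23 → Tm = 64.9 + 41·(11 − 16.4)/23 = 55.3°C.
Reverse: G+C = 10, N = 23 → Tm = 64.9 + 41·(10 − 16.4)/23 = 53.5°C.
|ΔTm| = |55.3 − 53.5| = 1.8°C, ≤ 5.1°C.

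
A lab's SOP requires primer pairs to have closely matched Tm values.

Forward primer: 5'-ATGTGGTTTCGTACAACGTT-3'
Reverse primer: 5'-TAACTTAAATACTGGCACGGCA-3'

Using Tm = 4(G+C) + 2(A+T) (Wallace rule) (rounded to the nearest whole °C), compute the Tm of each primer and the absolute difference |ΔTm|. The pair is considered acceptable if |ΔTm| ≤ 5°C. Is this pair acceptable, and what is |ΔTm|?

|ΔTm| = 6°C; the pair is not acceptable.

Forward: A=4 T=8 G=5 C=3 → Tm = 2·12 + 4·8 = 56°C.
Reverse: A=8 T=5 G=4 C=5 → Tm = 2·13 + 4·9 = 62°C.
|ΔTm| = |56 − 62| = 6°C, > 5°C.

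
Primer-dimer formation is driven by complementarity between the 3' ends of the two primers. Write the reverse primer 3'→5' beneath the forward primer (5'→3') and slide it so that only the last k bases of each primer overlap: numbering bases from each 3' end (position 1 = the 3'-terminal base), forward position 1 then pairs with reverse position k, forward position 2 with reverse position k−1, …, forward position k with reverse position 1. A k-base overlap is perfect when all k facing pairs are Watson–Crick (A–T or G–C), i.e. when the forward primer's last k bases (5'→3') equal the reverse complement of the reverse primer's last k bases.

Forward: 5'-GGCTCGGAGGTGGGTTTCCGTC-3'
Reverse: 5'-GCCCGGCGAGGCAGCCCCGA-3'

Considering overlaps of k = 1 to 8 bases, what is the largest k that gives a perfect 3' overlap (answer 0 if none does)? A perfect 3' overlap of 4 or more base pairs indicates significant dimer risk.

Last 8 bases (5'→3') — forward …TTTCCGTC, reverse …AGCCCCGA.
Reverse complement of the reverse primer's last 8 bases: TCGGGGCT; its first k bases are the reverse complement of the reverse primer's last k bases, so a perfect k-base overlap needs the forward primer's last k bases to equal them.
Comparing (forward last k vs required): k=1: C vs T ✗; k=2: TC vs TC ✓; k=3: GTC vs TCG ✗; k=4: CGTC vs TCGG ✗; k=5: CCGTC vs TCGGG ✗; k=6: TCCGTC vs TCGGGG ✗; k=7: TTCCGTC vs TCGGGGC ✗; k=8: TTTCCGTC vs TCGGGGCT ✗.
Only k = 2 is perfect, so the longest perfect 3' overlap is 2.

Longest perfect overlap: 2 complementary base pairs; below the dimer-risk threshold (threshold 4).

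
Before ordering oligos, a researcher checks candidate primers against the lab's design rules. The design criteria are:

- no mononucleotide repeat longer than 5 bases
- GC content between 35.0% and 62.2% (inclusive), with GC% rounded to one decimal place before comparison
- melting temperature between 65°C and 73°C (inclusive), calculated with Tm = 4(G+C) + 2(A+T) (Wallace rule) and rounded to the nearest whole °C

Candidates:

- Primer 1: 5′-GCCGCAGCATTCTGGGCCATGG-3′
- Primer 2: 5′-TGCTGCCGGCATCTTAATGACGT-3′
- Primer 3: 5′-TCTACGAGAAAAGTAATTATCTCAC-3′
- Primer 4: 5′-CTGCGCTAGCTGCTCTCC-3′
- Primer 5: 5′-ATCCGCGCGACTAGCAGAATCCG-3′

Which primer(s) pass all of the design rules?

Primer 1 (22 nt, A=3 T=4 G=8 C=7): longest run = 3 ✓; GC 15/22 = 68.2%, outside 35.0–62.2% ✗; Tm = 2·7 + 4·15 = 74°C, outside 65–73°C ✗ — fails.
Primer 2 (23 nt, A=4 T=7 G=6 C=6): longest run = 2 ✓; GC 12/23 = 52.2% ✓; Tm = 2·11 + 4·12 = 70°C ✓ — passes.
Primer 3 (25 nt, A=10 T=7 G=3 C=5): longest run = 4 ✓; GC 8/25 = 32.0%, outside 35.0–62.2% ✗; Tm = 2·17 + 4·8 = 66°C ✓ — fails.
Primer 4 (18 nt, A=1 T=5 G=4 C=8): longest run = 2 ✓; GC 12/18 = 66.7%, outside 35.0–62.2% ✗; Tm = 2·6 + 4·12 = 60°C, outside 65–73°C ✗ — fails.
Primer 5 (23 nt, A=6 T=3 G=6 C=8): longest run = 2 ✓; GC 14/23 = 60.9% ✓; Tm = 2·9 + 4·14 = 74°C, outside 65–73°C ✗ — fails.

Primer 2 only.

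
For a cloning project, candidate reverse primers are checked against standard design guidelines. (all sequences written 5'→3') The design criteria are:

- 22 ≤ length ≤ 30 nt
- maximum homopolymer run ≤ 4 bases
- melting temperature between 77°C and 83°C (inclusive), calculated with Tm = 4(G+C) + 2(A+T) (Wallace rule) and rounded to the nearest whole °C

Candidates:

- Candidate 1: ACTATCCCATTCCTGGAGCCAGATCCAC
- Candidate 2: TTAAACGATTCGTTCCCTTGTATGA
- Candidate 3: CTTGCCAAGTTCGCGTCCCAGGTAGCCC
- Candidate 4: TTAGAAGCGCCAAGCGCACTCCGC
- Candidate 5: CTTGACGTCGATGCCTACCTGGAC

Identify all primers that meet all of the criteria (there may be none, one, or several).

Candidate 1 (28 nt, A=7 T=6 G=4 C=11): length 28 ✓; longest run = 3 ✓; Tm = 2·13 + 4·15 = 86°C, outside 77–83°C ✗ — fails.
Candidate 2 (25 nt, A=6 T=10 G=4 C=5): length 25 ✓; longest run = 3 ✓; Tm = 2·16 + 4·9 = 68°C, outside 77–83°C ✗ — fails.
Candidate 3 (28 nt, A=4 T=6 G=7 C=11): length 28 ✓; longest run = 3 ✓; Tm = 2·10 + 4·18 = 92°C, outside 77–83°C ✗ — fails.
Candidate 4 (24 nt, A=6 T=3 G=6 C=9): length 24 ✓; longest run = 2 ✓; Tm = 2·9 + 4·15 = 78°C ✓ — passes.
Candidate 5 (24 nt, A=4 T=6 G=6 C=8): length 24 ✓; longest run = 2 ✓; Tm = 2·10 + 4·14 = 76°C, outside 77–83°C ✗ — fails.

Candidate 4 only.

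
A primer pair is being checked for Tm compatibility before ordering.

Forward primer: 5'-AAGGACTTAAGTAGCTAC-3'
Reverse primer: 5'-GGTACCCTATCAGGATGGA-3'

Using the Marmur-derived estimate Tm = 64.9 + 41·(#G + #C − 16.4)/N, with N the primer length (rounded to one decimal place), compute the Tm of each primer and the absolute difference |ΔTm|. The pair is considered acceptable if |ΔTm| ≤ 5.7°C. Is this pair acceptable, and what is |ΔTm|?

|ΔTm| = 7.6°C; the pair is not acceptable.

Forward: G+C = 7, N = 18 → Tm = 64.9 + 41·(7 − 16.4)/18 = 43.5°C.
Reverse: G+C = 10, N = 19 → Tm = 64.9 + 41·(10 − 16.4)/19 = 51.1°C.
|ΔTm| = |43.5 − 51.1| = 7.6°C, > 5.7°C.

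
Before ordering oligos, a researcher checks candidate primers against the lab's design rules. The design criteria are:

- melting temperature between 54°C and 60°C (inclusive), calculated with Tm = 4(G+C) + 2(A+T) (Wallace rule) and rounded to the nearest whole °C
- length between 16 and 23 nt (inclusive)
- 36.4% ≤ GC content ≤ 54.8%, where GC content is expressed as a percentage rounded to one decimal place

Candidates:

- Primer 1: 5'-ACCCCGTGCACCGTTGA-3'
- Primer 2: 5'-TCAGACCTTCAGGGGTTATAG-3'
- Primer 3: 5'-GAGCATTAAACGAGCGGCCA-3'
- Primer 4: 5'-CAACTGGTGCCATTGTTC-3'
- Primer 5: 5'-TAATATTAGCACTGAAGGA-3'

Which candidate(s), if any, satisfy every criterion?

Primer 1 (17 nt, A=3 T=3 G=4 C=7): Tm = 2·6 + 4·11 = 56°C ✓; length 17 ✓; GC 11/17 = 64.7%, outside 36.4–54.8% ✗ — fails.
Primer 2 (21 nt, A=5 T=6 G=6 C=4): Tm = 2·11 + 4·10 = 62°C, outside 54–60°C ✗; length 21 ✓; GC 10/21 = 47.6% ✓ — fails.
Primer 3 (20 nt, A=7 T=2 G=6 C=5): Tm = 2·9 + 4·11 = 62°C, outside 54–60°C ✗; length 20 ✓; GC 11/20 = 55.0%, outside 36.4–54.8% ✗ — fails.
Primer 4 (18 nt, A=3 T=6 G=4 C=5): Tm = 2·9 + 4·9 = 54°C ✓; length 18 ✓; GC 9/18 = 50.0% ✓ — passes.
Primer 5 (19 nt, A=8 T=5 G=4 C=2): Tm = 2·13 + 4·6 = 50°C, outside 54–60°C ✗; length 19 ✓; GC 6/19 = 31.6%, outside 36.4–54.8% ✗ — fails.

Primer 4 only.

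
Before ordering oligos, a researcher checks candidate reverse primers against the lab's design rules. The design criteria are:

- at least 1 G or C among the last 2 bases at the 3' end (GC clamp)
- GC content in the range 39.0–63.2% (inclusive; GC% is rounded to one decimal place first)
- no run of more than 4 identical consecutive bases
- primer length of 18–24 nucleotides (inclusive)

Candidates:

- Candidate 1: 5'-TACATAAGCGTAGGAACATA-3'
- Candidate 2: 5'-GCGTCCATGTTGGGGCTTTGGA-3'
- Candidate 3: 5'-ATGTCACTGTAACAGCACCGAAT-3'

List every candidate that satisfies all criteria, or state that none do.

Candidate 2 only.

Candidate 1 (20 nt, A=9 T=4 G=4 C=3): 3' end TA has 0 G/C, need ≥1 ✗; GC 7/20 = 35.0%, outside 39.0–63.2% ✗; longest run = 2 ✓; length 20 ✓ — fails.
Candidate 2 (22 nt, A=2 T=7 G=9 C=4): 3' end GA has 1 G/C ✓; GC 13/22 = 59.1% ✓; longest run = 4 ✓; length 22 ✓ — passes.
Candidate 3 (23 nt, A=8 T=5 G=4 C=6): 3' end AT has 0 G/C, need ≥1 ✗; GC 10/23 = 43.5% ✓; longest run = 2 ✓; length 23 ✓ — fails.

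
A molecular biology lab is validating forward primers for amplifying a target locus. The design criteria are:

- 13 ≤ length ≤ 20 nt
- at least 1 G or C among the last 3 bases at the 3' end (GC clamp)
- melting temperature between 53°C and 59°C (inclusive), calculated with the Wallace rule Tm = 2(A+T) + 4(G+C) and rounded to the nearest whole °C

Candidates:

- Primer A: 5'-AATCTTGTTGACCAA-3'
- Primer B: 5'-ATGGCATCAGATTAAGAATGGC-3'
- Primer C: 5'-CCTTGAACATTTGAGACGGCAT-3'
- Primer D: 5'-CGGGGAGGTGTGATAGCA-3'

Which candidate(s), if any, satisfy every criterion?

Primer A (15 nt, A=5 T=5 G=2 C=3): length 15 ✓; 3' end CAA has 1 G/C ✓; Tm = 2·10 + 4·5 = 40°C, outside 53–59°C ✗ — fails.
Primer B (22 nt, A=8 T=5 G=6 C=3): length 22, outside 13–20 ✗; 3' end GGC has 3 G/C ✓; Tm = 2·13 + 4·9 = 62°C, outside 53–59°C ✗ — fails.
Primer C (22 nt, A=6 T=6 G=5 C=5): length 22, outside 13–20 ✗; 3' end CAT has 1 G/C ✓; Tm = 2·12 + 4·10 = 64°C, outside 53–59°C ✗ — fails.
Primer D (18 nt, A=4 T=3 G=9 C=2): length 18 ✓; 3' end GCA has 2 G/C ✓; Tm = 2·7 + 4·11 = 58°C ✓ — passes.

Primer D only.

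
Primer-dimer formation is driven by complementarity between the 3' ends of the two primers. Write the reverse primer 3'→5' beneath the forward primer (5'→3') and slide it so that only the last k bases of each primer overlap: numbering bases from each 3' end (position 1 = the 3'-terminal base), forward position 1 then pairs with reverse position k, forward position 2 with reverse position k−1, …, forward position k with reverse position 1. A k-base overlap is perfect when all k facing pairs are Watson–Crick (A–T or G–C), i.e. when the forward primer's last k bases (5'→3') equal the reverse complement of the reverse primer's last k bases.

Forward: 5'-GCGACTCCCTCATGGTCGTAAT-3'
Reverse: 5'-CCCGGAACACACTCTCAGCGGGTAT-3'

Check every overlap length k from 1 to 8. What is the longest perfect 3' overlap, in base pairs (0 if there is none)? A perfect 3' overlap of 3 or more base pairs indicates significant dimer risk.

Last 8 bases (5'→3') — forward …GTCGTAAT, reverse …GCGGGTAT.
Reverse complement of the reverse primer's last 8 bases: ATACCCGC; its first k bases are the reverse complement of the reverse primer's last k bases, so a perfect k-base overlap needs the forward primer's last k bases to equal them.
Comparing (forward last k vs required): k=1: T vs A ✗; k=2: AT vs AT ✓; k=3: AAT vs ATA ✗; k=4: TAAT vs ATAC ✗; k=5: GTAAT vs ATACC ✗; k=6: CGTAAT vs ATACCC ✗; k=7: TCGTAAT vs ATACCCG ✗; k=8: GTCGTAAT vs ATACCCGC ✗.
Only k = 2 is perfect, so the longest perfect 3' overlap is 2.

Longest perfect overlap: 2 complementary base pairs; below the dimer-risk threshold (threshold 3).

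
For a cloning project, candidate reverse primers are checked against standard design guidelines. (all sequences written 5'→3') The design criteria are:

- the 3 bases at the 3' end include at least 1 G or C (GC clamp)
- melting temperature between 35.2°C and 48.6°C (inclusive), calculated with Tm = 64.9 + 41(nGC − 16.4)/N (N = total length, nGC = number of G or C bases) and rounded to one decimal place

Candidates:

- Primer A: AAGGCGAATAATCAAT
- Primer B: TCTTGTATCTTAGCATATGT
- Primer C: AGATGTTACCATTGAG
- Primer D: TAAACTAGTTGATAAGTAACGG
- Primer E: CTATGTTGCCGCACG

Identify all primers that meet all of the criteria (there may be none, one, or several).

Primer B, Primer C, Primer D and Primer E.

Primer A (16 nt, A=8 T=3 G=3 C=2): 3' end AAT has 0 G/C, need ≥1 ✗; Tm = 64.9 + 41·(5 − 16.4)/16 = 35.7°C ✓ — fails.
Primer B (20 nt, A=4 T=10 G=3 C=3): 3' end TGT has 1 G/C ✓; Tm = 64.9 + 41·(6 − 16.4)/20 = 43.6°C ✓ — passes.
Primer C (16 nt, A=5 T=5 G=4 C=2): 3' end GAG has 2 G/C ✓; Tm = 64.9 + 41·(6 − 16.4)/16 = 38.3°C ✓ — passes.
Primer D (22 nt, A=9 T=6 G=5 C=2): 3' end CGG has 3 G/C ✓; Tm = 64.9 + 41·(7 − 16.4)/22 = 47.4°C ✓ — passes.
Primer E (15 nt, A=2 T=4 G=4 C=5): 3' end ACG has 2 G/C ✓; Tm = 64.9 + 41·(9 − 16.4)/15 = 44.7°C ✓ — passes.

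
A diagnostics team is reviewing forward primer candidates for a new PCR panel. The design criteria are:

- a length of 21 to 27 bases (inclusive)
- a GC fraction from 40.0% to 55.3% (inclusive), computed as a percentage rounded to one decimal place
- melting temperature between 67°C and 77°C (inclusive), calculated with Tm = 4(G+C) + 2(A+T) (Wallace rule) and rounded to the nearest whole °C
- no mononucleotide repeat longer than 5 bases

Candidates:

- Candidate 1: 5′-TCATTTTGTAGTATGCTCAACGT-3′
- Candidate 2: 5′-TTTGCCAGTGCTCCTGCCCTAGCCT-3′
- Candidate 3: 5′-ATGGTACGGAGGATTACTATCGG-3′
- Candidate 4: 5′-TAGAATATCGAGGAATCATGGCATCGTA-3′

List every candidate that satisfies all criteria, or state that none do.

Candidate 1 (23 nt, A=5 T=10 G=4 C=4): length 23 ✓; GC 8/23 = 34.8%, outside 40.0–55.3% ✗; Tm = 2·15 + 4·8 = 62°C, outside 67–77°C ✗; longest run = 4 ✓ — fails.
Candidate 2 (25 nt, A=2 T=8 G=5 C=10): length 25 ✓; GC 15/25 = 60.0%, outside 40.0–55.3% ✗; Tm = 2·10 + 4·15 = 80°C, outside 67–77°C ✗; longest run = 3 ✓ — fails.
Candidate 3 (23 nt, A=6 T=6 G=8 C=3): length 23 ✓; GC 11/23 = 47.8% ✓; Tm = 2·12 + 4·11 = 68°C ✓; longest run = 2 ✓ — passes.
Candidate 4 (28 nt, A=10 T=7 G=7 C=4): length 28, outside 21–27 ✗; GC 11/28 = 39.3%, outside 40.0–55.3% ✗; Tm = 2·17 + 4·11 = 78°C, outside 67–77°C ✗; longest run = 2 ✓ — fails.

Candidate 3 only.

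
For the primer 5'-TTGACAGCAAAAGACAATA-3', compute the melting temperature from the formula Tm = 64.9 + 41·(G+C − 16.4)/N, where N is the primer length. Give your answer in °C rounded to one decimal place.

Base counts: A=10, T=3, G=3, C=3; G+C = 6, N = 19.
Tm = 64.9 + 41·(6 − 16.4)/19 = 64.9 + -426.40/19 = 42.5°C.

42.5°C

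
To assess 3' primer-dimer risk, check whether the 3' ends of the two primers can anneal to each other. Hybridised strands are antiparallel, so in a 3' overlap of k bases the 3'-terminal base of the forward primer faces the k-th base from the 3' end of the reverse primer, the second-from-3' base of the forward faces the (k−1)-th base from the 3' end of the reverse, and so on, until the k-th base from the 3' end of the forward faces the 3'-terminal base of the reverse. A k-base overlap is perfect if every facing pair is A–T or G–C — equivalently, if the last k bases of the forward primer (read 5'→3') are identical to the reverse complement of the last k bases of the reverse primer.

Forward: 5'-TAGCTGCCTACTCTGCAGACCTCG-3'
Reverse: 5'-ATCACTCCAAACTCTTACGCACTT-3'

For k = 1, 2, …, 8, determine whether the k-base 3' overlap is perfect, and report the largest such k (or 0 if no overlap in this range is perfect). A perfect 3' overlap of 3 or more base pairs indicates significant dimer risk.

Longest perfect overlap: 0 complementary base pairs; below the dimer-risk threshold (threshold 3).

Last 8 bases (5'→3') — forward …AGACCTCG, reverse …ACGCACTT.
Reverse complement of the reverse primer's last 8 bases: AAGTGCGT; its first k bases are the reverse complement of the reverse primer's last k bases, so a perfect k-base overlap needs the forward primer's last k bases to equal them.
Comparing (forward last k vs required): k=1: G vs A ✗; k=2: CG vs AA ✗; k=3: TCG vs AAG ✗; k=4: CTCG vs AAGT ✗; k=5: CCTCG vs AAGTG ✗; k=6: ACCTCG vs AAGTGC ✗; k=7: GACCTCG vs AAGTGCG ✗; k=8: AGACCTCG vs AAGTGCGT ✗.
No overlap length from 1 to 8 is perfect, so the longest perfect 3' overlap is 0.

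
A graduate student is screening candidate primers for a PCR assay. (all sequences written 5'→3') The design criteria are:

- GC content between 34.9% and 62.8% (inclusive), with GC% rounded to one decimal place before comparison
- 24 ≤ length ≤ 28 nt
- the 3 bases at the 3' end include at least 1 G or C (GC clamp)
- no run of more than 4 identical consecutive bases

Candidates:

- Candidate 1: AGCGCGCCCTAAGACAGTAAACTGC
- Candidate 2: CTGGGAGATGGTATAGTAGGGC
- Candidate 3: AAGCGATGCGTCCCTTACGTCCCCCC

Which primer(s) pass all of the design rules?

Candidate 1 (25 nt, A=8 T=3 G=6 C=8): GC 14/25 = 56.0% ✓; length 25 ✓; 3' end TGC has 2 G/C ✓; longest run = 3 ✓ — passes.
Candidate 2 (22 nt, A=5 T=5 G=10 C=2): GC 12/22 = 54.5% ✓; length 22, outside 24–28 ✗; 3' end GGC has 3 G/C ✓; longest run = 3 ✓ — fails.
Candidate 3 (26 nt, A=4 T=5 G=5 C=12): GC 17/26 = 65.4%, outside 34.9–62.8% ✗; length 26 ✓; 3' end CCC has 3 G/C ✓; longest run = 6, exceeds 4 ✗ — fails.

Candidate 1 only.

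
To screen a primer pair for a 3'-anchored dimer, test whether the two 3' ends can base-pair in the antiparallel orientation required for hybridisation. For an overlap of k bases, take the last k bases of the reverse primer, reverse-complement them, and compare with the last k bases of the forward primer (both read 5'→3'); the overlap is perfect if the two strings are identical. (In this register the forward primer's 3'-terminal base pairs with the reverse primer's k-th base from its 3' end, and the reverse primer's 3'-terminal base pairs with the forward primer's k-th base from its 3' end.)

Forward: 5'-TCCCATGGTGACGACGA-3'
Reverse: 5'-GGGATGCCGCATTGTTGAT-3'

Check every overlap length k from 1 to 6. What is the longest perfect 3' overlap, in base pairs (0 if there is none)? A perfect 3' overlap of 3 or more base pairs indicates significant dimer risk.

Last 6 bases (5'→3') — forward …CGACGA, reverse …GTTGAT.
Reverse complement of the reverse primer's last 6 bases: ATCAAC; its first k bases are the reverse complement of the reverse primer's last k bases, so a perfect k-base overlap needs the forward primer's last k bases to equal them.
Comparing (forward last k vs required): k=1: A vs A ✓; k=2: GA vs AT ✗; k=3: CGA vs ATC ✗; k=4: ACGA vs ATCA ✗; k=5: GACGA vs ATCAA ✗; k=6: CGACGA vs ATCAAC ✗.
Only k = 1 is perfect, so the longest perfect 3' overlap is 1.

Longest perfect overlap: 1 complementary base pair; below the dimer-risk threshold (threshold 3).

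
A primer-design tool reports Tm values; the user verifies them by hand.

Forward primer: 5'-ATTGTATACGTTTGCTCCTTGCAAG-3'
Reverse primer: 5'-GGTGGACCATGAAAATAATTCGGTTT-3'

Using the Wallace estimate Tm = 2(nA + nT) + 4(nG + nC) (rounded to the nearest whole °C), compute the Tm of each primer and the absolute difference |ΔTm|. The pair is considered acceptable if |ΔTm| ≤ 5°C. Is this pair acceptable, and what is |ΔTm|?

Forward: A=5 T=10 G=5 C=5 → Tm = 2·15 + 4·10 = 70°C.
Reverse: A=8 T=8 G=7 C=3 → Tm = 2·16 + 4·10 = 72°C.
|ΔTm| = |70 − 72| = 2°C, ≤ 5°C.

|ΔTm| = 2°C; the pair is acceptable.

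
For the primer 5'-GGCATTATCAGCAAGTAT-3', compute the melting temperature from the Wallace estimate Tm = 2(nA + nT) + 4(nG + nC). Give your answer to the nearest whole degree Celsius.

Base counts: A=6, T=5, G=4, C=3 (length 18).
Tm = 2·(6+5) + 4·(4+3) = 2·11 + 4·7 = 22 + 28 = 50°C.

50°C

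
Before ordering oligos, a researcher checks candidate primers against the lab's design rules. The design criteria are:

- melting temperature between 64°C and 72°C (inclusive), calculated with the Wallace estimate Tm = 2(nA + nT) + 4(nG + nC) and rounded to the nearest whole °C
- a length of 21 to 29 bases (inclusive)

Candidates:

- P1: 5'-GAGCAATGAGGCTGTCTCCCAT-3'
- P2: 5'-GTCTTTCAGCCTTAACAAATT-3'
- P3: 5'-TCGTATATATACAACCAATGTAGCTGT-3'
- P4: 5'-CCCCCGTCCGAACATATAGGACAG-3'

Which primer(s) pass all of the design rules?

P1 and P3.

P1 (22 nt, A=5 T=5 G=6 C=6): Tm = 2·10 + 4·12 = 68°C ✓; length 22 ✓ — passes.
P2 (21 nt, A=6 T=8 G=2 C=5): Tm = 2·14 + 4·7 = 56°C, outside 64–72°C ✗; length 21 ✓ — fails.
P3 (27 nt, A=9 T=9 G=4 C=5): Tm = 2·18 + 4·9 = 72°C ✓; length 27 ✓ — passes.
P4 (24 nt, A=7 T=3 G=5 C=9): Tm = 2·10 + 4·14 = 76°C, outside 64–72°C ✗; length 24 ✓ — fails.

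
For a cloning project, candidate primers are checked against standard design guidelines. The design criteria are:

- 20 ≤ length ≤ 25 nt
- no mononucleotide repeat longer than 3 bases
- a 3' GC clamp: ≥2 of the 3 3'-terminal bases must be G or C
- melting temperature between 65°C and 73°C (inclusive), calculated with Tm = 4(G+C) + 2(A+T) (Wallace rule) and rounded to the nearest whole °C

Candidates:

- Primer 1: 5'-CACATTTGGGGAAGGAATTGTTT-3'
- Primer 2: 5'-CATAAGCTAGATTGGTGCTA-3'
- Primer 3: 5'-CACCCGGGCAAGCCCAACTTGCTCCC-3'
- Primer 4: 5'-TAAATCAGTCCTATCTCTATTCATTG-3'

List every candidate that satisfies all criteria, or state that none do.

Primer 1 (23 nt, A=6 T=8 G=7 C=2): length 23 ✓; longest run = 4, exceeds 3 ✗; 3' end TTT has 0 G/C, need ≥2 ✗; Tm = 2·14 + 4·9 = 64°C, outside 65–73°C ✗ — fails.
Primer 2 (20 nt, A=6 T=6 G=5 C=3): length 20 ✓; longest run = 2 ✓; 3' end CTA has 1 G/C, need ≥2 ✗; Tm = 2·12 + 4·8 = 56°C, outside 65–73°C ✗ — fails.
Primer 3 (26 nt, A=5 T=3 G=5 C=13): length 26, outside 20–25 ✗; longest run = 3 ✓; 3' end CCC has 3 G/C ✓; Tm = 2·8 + 4·18 = 88°C, outside 65–73°C ✗ — fails.
Primer 4 (26 nt, A=7 T=11 G=2 C=6): length 26, outside 20–25 ✗; longest run = 3 ✓; 3' end TTG has 1 G/C, need ≥2 ✗; Tm = 2·18 + 4·8 = 68°C ✓ — fails.

None of the candidates satisfy all criteria.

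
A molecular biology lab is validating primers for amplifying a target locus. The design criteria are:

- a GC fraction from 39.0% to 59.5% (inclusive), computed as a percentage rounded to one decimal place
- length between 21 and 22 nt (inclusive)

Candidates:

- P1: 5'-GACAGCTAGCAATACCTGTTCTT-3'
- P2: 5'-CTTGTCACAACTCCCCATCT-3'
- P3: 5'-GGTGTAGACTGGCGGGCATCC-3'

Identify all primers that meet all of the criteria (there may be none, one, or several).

P1 (23 nt, A=6 T=7 G=4 C=6): GC 10/23 = 43.5% ✓; length 23, outside 21–22 ✗ — fails.
P2 (20 nt, A=4 T=6 G=1 C=9): GC 10/20 = 50.0% ✓; length 20, outside 21–22 ✗ — fails.
P3 (21 nt, A=3 T=4 G=9 C=5): GC 14/21 = 66.7%, outside 39.0–59.5% ✗; length 21 ✓ — fails.

None of the candidates satisfy all criteria.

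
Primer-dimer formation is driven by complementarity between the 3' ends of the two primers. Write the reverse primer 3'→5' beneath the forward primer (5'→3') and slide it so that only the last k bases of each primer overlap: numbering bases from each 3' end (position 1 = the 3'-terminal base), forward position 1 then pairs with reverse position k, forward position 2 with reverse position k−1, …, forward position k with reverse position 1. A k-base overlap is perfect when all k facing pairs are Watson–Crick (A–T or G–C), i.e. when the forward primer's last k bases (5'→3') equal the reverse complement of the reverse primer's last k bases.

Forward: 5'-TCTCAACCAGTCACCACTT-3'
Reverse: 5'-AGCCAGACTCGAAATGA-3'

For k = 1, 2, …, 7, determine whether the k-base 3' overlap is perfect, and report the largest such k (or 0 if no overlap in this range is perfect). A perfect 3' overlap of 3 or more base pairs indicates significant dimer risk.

Last 7 bases (5'→3') — forward …ACCACTT, reverse …GAAATGA.
Reverse complement of the reverse primer's last 7 bases: TCATTTC; its first k bases are the reverse complement of the reverse primer's last k bases, so a perfect k-base overlap needs the forward primer's last k bases to equal them.
Comparing (forward last k vs required): k=1: T vs T ✓; k=2: TT vs TC ✗; k=3: CTT vs TCA ✗; k=4: ACTT vs TCAT ✗; k=5: CACTT vs TCATT ✗; k=6: CCACTT vs TCATTT ✗; k=7: ACCACTT vs TCATTTC ✗.
Only k = 1 is perfect, so the longest perfect 3' overlap is 1.

Longest perfect overlap: 1 complementary base pair; below the dimer-risk threshold (threshold 3).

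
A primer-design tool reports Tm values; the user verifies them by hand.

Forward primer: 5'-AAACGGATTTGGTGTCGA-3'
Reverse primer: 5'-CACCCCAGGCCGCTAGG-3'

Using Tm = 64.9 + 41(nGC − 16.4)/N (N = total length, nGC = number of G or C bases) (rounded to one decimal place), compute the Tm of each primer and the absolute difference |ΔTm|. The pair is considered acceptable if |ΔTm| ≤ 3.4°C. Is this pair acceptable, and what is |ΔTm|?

Forward: G+C = 8, N = 18 → Tm = 64.9 + 41·(8 − 16.4)/18 = 45.8°C.
Reverse: G+C = 13, N = 17 → Tm = 64.9 + 41·(13 − 16.4)/17 = 56.7°C.
|ΔTm| = |45.8 − 56.7| = 10.9°C, > 3.4°C.

|ΔTm| = 10.9°C; the pair is not acceptable.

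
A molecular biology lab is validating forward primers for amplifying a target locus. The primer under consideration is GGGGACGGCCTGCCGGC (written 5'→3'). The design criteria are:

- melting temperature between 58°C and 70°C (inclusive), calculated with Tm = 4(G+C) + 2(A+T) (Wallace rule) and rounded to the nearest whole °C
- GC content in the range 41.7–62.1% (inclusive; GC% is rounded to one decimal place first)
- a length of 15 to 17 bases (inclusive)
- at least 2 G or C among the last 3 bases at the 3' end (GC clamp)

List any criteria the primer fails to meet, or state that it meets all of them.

Fails: GC content.

Base counts: A=1, T=1, G=9, C=6 (length 17).
Tm: Tm = 2·2 + 4·15 = 64°C ✓
GC content: GC 15/17 = 88.2%, outside 41.7–62.1% ✗
length: length 17 ✓
GC clamp: 3' end GGC has 3 G/C ✓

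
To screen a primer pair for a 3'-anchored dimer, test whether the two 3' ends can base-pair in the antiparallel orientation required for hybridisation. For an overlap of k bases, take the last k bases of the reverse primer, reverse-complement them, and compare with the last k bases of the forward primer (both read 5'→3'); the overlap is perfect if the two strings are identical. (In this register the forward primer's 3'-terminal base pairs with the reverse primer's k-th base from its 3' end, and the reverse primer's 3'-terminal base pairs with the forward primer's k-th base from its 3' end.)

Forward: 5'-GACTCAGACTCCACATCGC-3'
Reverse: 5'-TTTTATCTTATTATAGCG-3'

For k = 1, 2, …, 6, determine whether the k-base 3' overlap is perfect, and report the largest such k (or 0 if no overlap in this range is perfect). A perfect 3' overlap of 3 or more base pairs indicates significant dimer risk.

Longest perfect overlap: 3 complementary base pairs; significant dimer risk (threshold 3).

Last 6 bases (5'→3') — forward …CATCGC, reverse …ATAGCG.
Reverse complement of the reverse primer's last 6 bases: CGCTAT; its first k bases are the reverse complement of the reverse primer's last k bases, so a perfect k-base overlap needs the forward primer's last k bases to equal them.
Comparing (forward last k vs required): k=1: C vs C ✓; k=2: GC vs CG ✗; k=3: CGC vs CGC ✓; k=4: TCGC vs CGCT ✗; k=5: ATCGC vs CGCTA ✗; k=6: CATCGC vs CGCTAT ✗.
Perfect overlaps at k = 1, 3; the largest is 3.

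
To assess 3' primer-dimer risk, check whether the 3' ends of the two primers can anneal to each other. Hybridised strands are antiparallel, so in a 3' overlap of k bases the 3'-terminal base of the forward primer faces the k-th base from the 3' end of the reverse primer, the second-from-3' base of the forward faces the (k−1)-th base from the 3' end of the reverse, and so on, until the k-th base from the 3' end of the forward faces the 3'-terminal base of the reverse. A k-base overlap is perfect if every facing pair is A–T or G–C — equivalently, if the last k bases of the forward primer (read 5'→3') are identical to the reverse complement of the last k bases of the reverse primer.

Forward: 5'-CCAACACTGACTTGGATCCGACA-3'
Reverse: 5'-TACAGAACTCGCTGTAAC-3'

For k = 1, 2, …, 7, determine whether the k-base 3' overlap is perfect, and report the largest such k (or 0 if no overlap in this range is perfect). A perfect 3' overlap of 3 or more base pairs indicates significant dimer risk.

Longest perfect overlap: 0 complementary base pairs; below the dimer-risk threshold (threshold 3).

Last 7 bases (5'→3') — forward …TCCGACA, reverse …CTGTAAC.
Reverse complement of the reverse primer's last 7 bases: GTTACAG; its first k bases are the reverse complement of the reverse primer's last k bases, so a perfect k-base overlap needs the forward primer's last k bases to equal them.
Comparing (forward last k vs required): k=1: A vs G ✗; k=2: CA vs GT ✗; k=3: ACA vs GTT ✗; k=4: GACA vs GTTA ✗; k=5: CGACA vs GTTAC ✗; k=6: CCGACA vs GTTACA ✗; k=7: TCCGACA vs GTTACAG ✗.
No overlap length from 1 to 7 is perfect, so the longest perfect 3' overlap is 0.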